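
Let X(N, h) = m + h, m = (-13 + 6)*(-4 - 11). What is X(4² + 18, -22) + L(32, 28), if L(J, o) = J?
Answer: 115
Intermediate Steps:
m = 105 (m = -7*(-15) = 105)
X(N, h) = 105 + h
X(4² + 18, -22) + L(32, 28) = (105 - 22) + 32 = 83 + 32 = 115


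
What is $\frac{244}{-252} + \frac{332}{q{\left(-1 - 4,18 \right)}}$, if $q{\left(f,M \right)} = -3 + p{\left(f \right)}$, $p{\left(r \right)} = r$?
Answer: $- \frac{5351}{126} \approx -42.468$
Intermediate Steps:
$q{\left(f,M \right)} = -3 + f$
$\frac{244}{-252} + \frac{332}{q{\left(-1 - 4,18 \right)}} = \frac{244}{-252} + \frac{332}{-3 - 5} = 244 \left(- \frac{1}{252}\right) + \frac{332}{-3 - 5} = - \frac{61}{63} + \frac{332}{-3 - 5} = - \frac{61}{63} + \frac{332}{-8} = - \frac{61}{63} + 332 \left(- \frac{1}{8}\right) = - \frac{61}{63} - \frac{83}{2} = - \frac{5351}{126}$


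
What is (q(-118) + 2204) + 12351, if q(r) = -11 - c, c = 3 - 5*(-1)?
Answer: 14536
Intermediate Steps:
c = 8 (c = 3 + 5 = 8)
q(r) = -19 (q(r) = -11 - 1*8 = -11 - 8 = -19)
(q(-118) + 2204) + 12351 = (-19 + 2204) + 12351 = 2185 + 12351 = 14536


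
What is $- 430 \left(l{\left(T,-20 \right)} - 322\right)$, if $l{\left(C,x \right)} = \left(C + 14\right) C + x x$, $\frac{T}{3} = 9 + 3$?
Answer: $-807540$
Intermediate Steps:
$T = 36$ ($T = 3 \left(9 + 3\right) = 3 \cdot 12 = 36$)
$l{\left(C,x \right)} = x^{2} + C \left(14 + C\right)$ ($l{\left(C,x \right)} = \left(14 + C\right) C + x^{2} = C \left(14 + C\right) + x^{2} = x^{2} + C \left(14 + C\right)$)
$- 430 \left(l{\left(T,-20 \right)} - 322\right) = - 430 \left(\left(36^{2} + \left(-20\right)^{2} + 14 \cdot 36\right) - 322\right) = - 430 \left(\left(1296 + 400 + 504\right) - 322\right) = - 430 \left(2200 - 322\right) = \left(-430\right) 1878 = -807540$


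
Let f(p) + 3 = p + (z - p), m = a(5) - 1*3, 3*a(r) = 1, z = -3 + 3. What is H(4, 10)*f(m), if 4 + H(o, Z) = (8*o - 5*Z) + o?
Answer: 54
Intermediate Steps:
z = 0
a(r) = ⅓ (a(r) = (⅓)*1 = ⅓)
H(o, Z) = -4 - 5*Z + 9*o (H(o, Z) = -4 + ((8*o - 5*Z) + o) = -4 + ((-5*Z + 8*o) + o) = -4 + (-5*Z + 9*o) = -4 - 5*Z + 9*o)
m = -8/3 (m = ⅓ - 1*3 = ⅓ - 3 = -8/3 ≈ -2.6667)
f(p) = -3 (f(p) = -3 + (p + (0 - p)) = -3 + (p - p) = -3 + 0 = -3)
H(4, 10)*f(m) = (-4 - 5*10 + 9*4)*(-3) = (-4 - 50 + 36)*(-3) = -18*(-3) = 54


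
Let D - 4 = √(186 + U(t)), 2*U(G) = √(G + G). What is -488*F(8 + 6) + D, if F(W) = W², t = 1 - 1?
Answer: -95644 + √186 ≈ -95630.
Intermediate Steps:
t = 0
U(G) = √2*√G/2 (U(G) = √(G + G)/2 = √(2*G)/2 = (√2*√G)/2 = √2*√G/2)
D = 4 + √186 (D = 4 + √(186 + √2*√0/2) = 4 + √(186 + (½)*√2*0) = 4 + √(186 + 0) = 4 + √186 ≈ 17.638)
-488*F(8 + 6) + D = -488*(8 + 6)² + (4 + √186) = -488*14² + (4 + √186) = -488*196 + (4 + √186) = -95648 + (4 + √186) = -95644 + √186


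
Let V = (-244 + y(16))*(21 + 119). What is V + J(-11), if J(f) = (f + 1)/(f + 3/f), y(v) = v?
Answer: -1978985/62 ≈ -31919.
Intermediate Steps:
V = -31920 (V = (-244 + 16)*(21 + 119) = -228*140 = -31920)
J(f) = (1 + f)/(f + 3/f)
V + J(-11) = -31920 - 11*(1 - 11)/(3 + (-11)**2) = -31920 - 11*(-10)/(3 + 121) = -31920 - 11*(-10)/124 = -31920 - 11*1/124*(-10) = -31920 + 55/62 = -1978985/62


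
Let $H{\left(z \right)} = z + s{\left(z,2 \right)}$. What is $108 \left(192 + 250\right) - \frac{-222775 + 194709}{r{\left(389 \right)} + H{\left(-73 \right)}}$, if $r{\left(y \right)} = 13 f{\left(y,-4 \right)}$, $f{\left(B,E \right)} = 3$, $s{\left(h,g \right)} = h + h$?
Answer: $\frac{4282207}{90} \approx 47580.0$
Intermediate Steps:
$s{\left(h,g \right)} = 2 h$
$r{\left(y \right)} = 39$ ($r{\left(y \right)} = 13 \cdot 3 = 39$)
$H{\left(z \right)} = 3 z$ ($H{\left(z \right)} = z + 2 z = 3 z$)
$108 \left(192 + 250\right) - \frac{-222775 + 194709}{r{\left(389 \right)} + H{\left(-73 \right)}} = 108 \left(192 + 250\right) - \frac{-222775 + 194709}{39 + 3 \left(-73\right)} = 108 \cdot 442 - - \frac{28066}{39 - 219} = 47736 - - \frac{28066}{-180} = 47736 - \left(-28066\right) \left(- \frac{1}{180}\right) = 47736 - \frac{14033}{90} = \frac{4282207}{90}$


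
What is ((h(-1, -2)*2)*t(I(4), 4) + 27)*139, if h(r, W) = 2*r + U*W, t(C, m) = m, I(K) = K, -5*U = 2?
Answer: 12093/5 ≈ 2418.6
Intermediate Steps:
U = -⅖ (U = -⅕*2 = -⅖ ≈ -0.40000)
h(r, W) = 2*r - 2*W/5
((h(-1, -2)*2)*t(I(4), 4) + 27)*139 = (((2*(-1) - ⅖*(-2))*2)*4 + 27)*139 = (((-2 + ⅘)*2)*4 + 27)*139 = (-6/5*2*4 + 27)*139 = (-12/5*4 + 27)*139 = (-48/5 + 27)*139 = (87/5)*139 = 12093/5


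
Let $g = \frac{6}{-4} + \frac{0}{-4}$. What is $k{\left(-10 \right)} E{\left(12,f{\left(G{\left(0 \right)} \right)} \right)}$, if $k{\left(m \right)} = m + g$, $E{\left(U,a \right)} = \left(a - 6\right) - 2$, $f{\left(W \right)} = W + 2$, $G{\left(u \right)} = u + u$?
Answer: $69$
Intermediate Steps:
$G{\left(u \right)} = 2 u$
$f{\left(W \right)} = 2 + W$
$E{\left(U,a \right)} = -8 + a$ ($E{\left(U,a \right)} = \left(a - 6\right) - 2 = \left(-6 + a\right) - 2 = -8 + a$)
$g = - \frac{3}{2}$ ($g = 6 \left(- \frac{1}{4}\right) + 0 \left(- \frac{1}{4}\right) = - \frac{3}{2} + 0 = - \frac{3}{2} \approx -1.5$)
$k{\left(m \right)} = - \frac{3}{2} + m$ ($k{\left(m \right)} = m - \frac{3}{2} = - \frac{3}{2} + m$)
$k{\left(-10 \right)} E{\left(12,f{\left(G{\left(0 \right)} \right)} \right)} = \left(- \frac{3}{2} - 10\right) \left(-8 + \left(2 + 2 \cdot 0\right)\right) = - \frac{23 \left(-8 + \left(2 + 0\right)\right)}{2} = - \frac{23 \left(-8 + 2\right)}{2} = \left(- \frac{23}{2}\right) \left(-6\right) = 69$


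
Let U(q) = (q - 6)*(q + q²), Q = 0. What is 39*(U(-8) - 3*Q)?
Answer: -30576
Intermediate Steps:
U(q) = (-6 + q)*(q + q²)
39*(U(-8) - 3*Q) = 39*(-8*(-6 + (-8)² - 5*(-8)) - 3*0) = 39*(-8*(-6 + 64 + 40) + 0) = 39*(-8*98 + 0) = 39*(-784 + 0) = 39*(-784) = -30576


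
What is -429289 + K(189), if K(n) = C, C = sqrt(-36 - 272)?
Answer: -429289 + 2*I*sqrt(77) ≈ -4.2929e+5 + 17.55*I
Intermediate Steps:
C = 2*I*sqrt(77) (C = sqrt(-308) = 2*I*sqrt(77) ≈ 17.55*I)
K(n) = 2*I*sqrt(77)
-429289 + K(189) = -429289 + 2*I*sqrt(77)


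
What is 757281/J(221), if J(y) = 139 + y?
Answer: 252427/120 ≈ 2103.6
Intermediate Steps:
757281/J(221) = 757281/(139 + 221) = 757281/360 = 757281*(1/360) = 252427/120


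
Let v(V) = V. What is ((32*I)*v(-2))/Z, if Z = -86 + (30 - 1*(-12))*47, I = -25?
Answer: 50/59 ≈ 0.84746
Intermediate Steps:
Z = 1888 (Z = -86 + (30 + 12)*47 = -86 + 42*47 = -86 + 1974 = 1888)
((32*I)*v(-2))/Z = ((32*(-25))*(-2))/1888 = -800*(-2)*(1/1888) = 1600*(1/1888) = 50/59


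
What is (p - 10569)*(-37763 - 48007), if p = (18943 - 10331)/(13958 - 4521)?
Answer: 8553931386570/9437 ≈ 9.0642e+8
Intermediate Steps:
p = 8612/9437 ≈ 0.91258
(p - 10569)*(-37763 - 48007) = (8612/9437 - 10569)*(-37763 - 48007) = -99731041/9437*(-85770) = 8553931386570/9437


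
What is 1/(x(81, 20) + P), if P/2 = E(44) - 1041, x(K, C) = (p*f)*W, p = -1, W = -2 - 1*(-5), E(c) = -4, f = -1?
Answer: -1/2087 ≈ -0.00047916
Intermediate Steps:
W = 3 (W = -2 + 5 = 3)
x(K, C) = 3 (x(K, C) = -1*(-1)*3 = 1*3 = 3)
P = -2090 (P = 2*(-4 - 1041) = 2*(-1045) = -2090)
1/(x(81, 20) + P) = 1/(3 - 2090) = 1/(-2087) = -1/2087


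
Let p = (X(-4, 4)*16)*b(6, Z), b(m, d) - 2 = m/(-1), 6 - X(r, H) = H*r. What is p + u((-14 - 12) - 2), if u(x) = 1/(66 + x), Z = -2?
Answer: -53503/38 ≈ -1408.0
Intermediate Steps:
X(r, H) = 6 - H*r
b(m, d) = 2 - m (b(m, d) = 2 + m/(-1) = 2 + m*(-1) = 2 - m)
p = -1408 (p = ((6 - 1*4*(-4))*16)*(2 - 1*6) = ((6 + 16)*16)*(2 - 6) = (22*16)*(-4) = 352*(-4) = -1408)
p + u((-14 - 12) - 2) = -1408 + 1/(66 + ((-14 - 12) - 2)) = -1408 + 1/(66 + (-26 - 2)) = -1408 + 1/(66 - 28) = -1408 + 1/38 = -53503/38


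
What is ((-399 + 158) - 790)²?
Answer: 1062961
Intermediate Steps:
((-399 + 158) - 790)² = (-241 - 790)² = (-1031)² = 1062961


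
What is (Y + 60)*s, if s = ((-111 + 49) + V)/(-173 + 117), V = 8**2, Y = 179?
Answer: -239/28 ≈ -8.5357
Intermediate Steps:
V = 64
s = -1/28 (s = ((-111 + 49) + 64)/(-173 + 117) = (-62 + 64)/(-56) = 2*(-1/56) = -1/28 ≈ -0.035714)
(Y + 60)*s = (179 + 60)*(-1/28) = 239*(-1/28) = -239/28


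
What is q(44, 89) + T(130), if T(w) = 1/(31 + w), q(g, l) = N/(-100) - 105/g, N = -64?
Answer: -308181/177100 ≈ -1.7402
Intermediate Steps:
q(g, l) = 16/25 - 105/g (q(g, l) = -64/(-100) - 105/g = -64*(-1/100) - 105/g = 16/25 - 105/g)
q(44, 89) + T(130) = (16/25 - 105/44) + 1/(31 + 130) = (16/25 - 105*1/44) + 1/161 = (16/25 - 105/44) + 1/161 = -1921/1100 + 1/161 = -308181/177100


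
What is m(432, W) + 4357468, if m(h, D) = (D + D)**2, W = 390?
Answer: 4965868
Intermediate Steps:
m(h, D) = 4*D**2 (m(h, D) = (2*D)**2 = 4*D**2)
m(432, W) + 4357468 = 4*390**2 + 4357468 = 4*152100 + 4357468 = 608400 + 4357468 = 4965868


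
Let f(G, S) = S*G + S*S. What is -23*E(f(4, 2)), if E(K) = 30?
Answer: -690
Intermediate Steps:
f(G, S) = S**2 + G*S (f(G, S) = G*S + S**2 = S**2 + G*S)
-23*E(f(4, 2)) = -23*30 = -690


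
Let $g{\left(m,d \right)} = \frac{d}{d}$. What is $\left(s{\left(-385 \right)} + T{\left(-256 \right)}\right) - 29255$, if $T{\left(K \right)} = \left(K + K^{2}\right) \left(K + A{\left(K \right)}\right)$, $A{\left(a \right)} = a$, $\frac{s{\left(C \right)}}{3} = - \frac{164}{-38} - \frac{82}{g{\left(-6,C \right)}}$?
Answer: $- \frac{635604113}{19} \approx -3.3453 \cdot 10^{7}$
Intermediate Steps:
$g{\left(m,d \right)} = 1$
$s{\left(C \right)} = - \frac{4428}{19}$ ($s{\left(C \right)} = 3 \left(- \frac{164}{-38} - \frac{82}{1}\right) = 3 \left(\left(-164\right) \left(- \frac{1}{38}\right) - 82\right) = 3 \left(\frac{82}{19} - 82\right) = 3 \left(- \frac{1476}{19}\right) = - \frac{4428}{19}$)
$T{\left(K \right)} = 2 K \left(K + K^{2}\right)$ ($T{\left(K \right)} = \left(K + K^{2}\right) \left(K + K\right) = \left(K + K^{2}\right) 2 K = 2 K \left(K + K^{2}\right)$)
$\left(s{\left(-385 \right)} + T{\left(-256 \right)}\right) - 29255 = \left(- \frac{4428}{19} + 2 \left(-256\right)^{2} \left(1 - 256\right)\right) - 29255 = \left(- \frac{4428}{19} + 2 \cdot 65536 \left(-255\right)\right) - 29255 = \left(- \frac{4428}{19} - 33423360\right) - 29255 = - \frac{635048268}{19} - 29255 = - \frac{635604113}{19}$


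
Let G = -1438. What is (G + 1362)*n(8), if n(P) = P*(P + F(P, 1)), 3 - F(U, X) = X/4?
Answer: -6536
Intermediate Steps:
F(U, X) = 3 - X/4
n(P) = P*(11/4 + P) (n(P) = P*(P + (3 - ¼*1)) = P*(P + (3 - ¼)) = P*(P + 11/4) = P*(11/4 + P))
(G + 1362)*n(8) = (-1438 + 1362)*((¼)*8*(11 + 4*8)) = -19*8*(11 + 32) = -19*8*43 = -76*86 = -6536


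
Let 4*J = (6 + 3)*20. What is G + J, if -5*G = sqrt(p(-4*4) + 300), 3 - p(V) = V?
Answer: 45 - sqrt(319)/5 ≈ 41.428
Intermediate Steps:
p(V) = 3 - V
G = -sqrt(319)/5 (G = -sqrt((3 - (-4)*4) + 300)/5 = -sqrt((3 - 1*(-16)) + 300)/5 = -sqrt((3 + 16) + 300)/5 = -sqrt(19 + 300)/5 = -sqrt(319)/5 ≈ -3.5721)
J = 45 (J = ((6 + 3)*20)/4 = (9*20)/4 = (1/4)*180 = 45)
G + J = -sqrt(319)/5 + 45 = 45 - sqrt(319)/5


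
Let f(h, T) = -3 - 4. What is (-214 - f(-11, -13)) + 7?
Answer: -200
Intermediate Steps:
f(h, T) = -7
(-214 - f(-11, -13)) + 7 = (-214 - 1*(-7)) + 7 = (-214 + 7) + 7 = -207 + 7 = -200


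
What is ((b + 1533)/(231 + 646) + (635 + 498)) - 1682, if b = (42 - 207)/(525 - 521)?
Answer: -1919925/3508 ≈ -547.30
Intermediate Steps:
b = -165/4 ≈ -41.250
((b + 1533)/(231 + 646) + (635 + 498)) - 1682 = ((-165/4 + 1533)/(231 + 646) + (635 + 498)) - 1682 = ((5967/4)/877 + 1133) - 1682 = ((5967/4)*(1/877) + 1133) - 1682 = (5967/3508 + 1133) - 1682 = 3980531/3508 - 1682 = -1919925/3508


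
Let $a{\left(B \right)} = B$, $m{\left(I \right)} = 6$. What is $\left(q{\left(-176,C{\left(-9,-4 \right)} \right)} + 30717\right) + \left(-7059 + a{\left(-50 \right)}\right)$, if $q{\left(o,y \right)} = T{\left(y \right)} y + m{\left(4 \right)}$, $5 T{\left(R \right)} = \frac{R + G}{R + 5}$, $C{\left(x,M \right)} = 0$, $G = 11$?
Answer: $23614$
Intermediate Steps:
$T{\left(R \right)} = \frac{11 + R}{5 \left(5 + R\right)}$ ($T{\left(R \right)} = \frac{\left(R + 11\right) \frac{1}{R + 5}}{5} = \frac{\left(11 + R\right) \frac{1}{5 + R}}{5} = \frac{\frac{1}{5 + R} \left(11 + R\right)}{5} = \frac{11 + R}{5 \left(5 + R\right)}$)
$q{\left(o,y \right)} = 6 + \frac{y \left(11 + y\right)}{5 \left(5 + y\right)}$ ($q{\left(o,y \right)} = \frac{11 + y}{5 \left(5 + y\right)} y + 6 = \frac{y \left(11 + y\right)}{5 \left(5 + y\right)} + 6 = 6 + \frac{y \left(11 + y\right)}{5 \left(5 + y\right)}$)
$\left(q{\left(-176,C{\left(-9,-4 \right)} \right)} + 30717\right) + \left(-7059 + a{\left(-50 \right)}\right) = \left(\frac{150 + 0^{2} + 41 \cdot 0}{5 \left(5 + 0\right)} + 30717\right) - 7109 = \left(\frac{150 + 0 + 0}{5 \cdot 5} + 30717\right) - 7109 = \left(\frac{1}{5} \cdot \frac{1}{5} \cdot 150 + 30717\right) - 7109 = \left(6 + 30717\right) - 7109 = 30723 - 7109 = 23614$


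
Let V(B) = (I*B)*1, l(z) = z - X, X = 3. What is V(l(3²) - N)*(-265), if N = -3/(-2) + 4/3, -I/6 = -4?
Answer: -20140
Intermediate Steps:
I = 24 (I = -6*(-4) = 24)
l(z) = -3 + z (l(z) = z - 1*3 = z - 3 = -3 + z)
N = 17/6 (N = -3*(-½) + 4*(⅓) = 3/2 + 4/3 = 17/6 ≈ 2.8333)
V(B) = 24*B (V(B) = (24*B)*1 = 24*B)
V(l(3²) - N)*(-265) = (24*((-3 + 3²) - 1*17/6))*(-265) = (24*((-3 + 9) - 17/6))*(-265) = (24*(6 - 17/6))*(-265) = (24*(19/6))*(-265) = 76*(-265) = -20140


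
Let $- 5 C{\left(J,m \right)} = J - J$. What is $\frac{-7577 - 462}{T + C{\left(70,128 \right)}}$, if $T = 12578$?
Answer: $- \frac{8039}{12578} \approx -0.63913$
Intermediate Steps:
$C{\left(J,m \right)} = 0$ ($C{\left(J,m \right)} = - \frac{J - J}{5} = \left(- \frac{1}{5}\right) 0 = 0$)
$\frac{-7577 - 462}{T + C{\left(70,128 \right)}} = \frac{-7577 - 462}{12578 + 0} = \frac{-7577 - 462}{12578} = \left(-8039\right) \frac{1}{12578} = - \frac{8039}{12578}$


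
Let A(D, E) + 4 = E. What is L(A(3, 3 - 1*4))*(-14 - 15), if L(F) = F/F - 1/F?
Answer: -174/5 ≈ -34.800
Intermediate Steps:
A(D, E) = -4 + E
L(F) = 1 - 1/F
L(A(3, 3 - 1*4))*(-14 - 15) = ((-1 + (-4 + (3 - 1*4)))/(-4 + (3 - 1*4)))*(-14 - 15) = ((-1 + (-4 + (3 - 4)))/(-4 + (3 - 4)))*(-29) = ((-1 + (-4 - 1))/(-4 - 1))*(-29) = ((-1 - 5)/(-5))*(-29) = -⅕*(-6)*(-29) = (6/5)*(-29) = -174/5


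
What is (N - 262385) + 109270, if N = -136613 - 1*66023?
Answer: -355751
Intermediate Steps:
N = -202636 (N = -136613 - 66023 = -202636)
(N - 262385) + 109270 = (-202636 - 262385) + 109270 = -465021 + 109270 = -355751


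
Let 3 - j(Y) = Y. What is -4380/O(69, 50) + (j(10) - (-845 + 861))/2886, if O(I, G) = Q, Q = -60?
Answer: 210655/2886 ≈ 72.992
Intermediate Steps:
j(Y) = 3 - Y
O(I, G) = -60
-4380/O(69, 50) + (j(10) - (-845 + 861))/2886 = -4380/(-60) + ((3 - 1*10) - (-845 + 861))/2886 = -4380*(-1/60) + ((3 - 10) - 1*16)*(1/2886) = 73 + (-7 - 16)*(1/2886) = 73 - 23*1/2886 = 73 - 23/2886 = 210655/2886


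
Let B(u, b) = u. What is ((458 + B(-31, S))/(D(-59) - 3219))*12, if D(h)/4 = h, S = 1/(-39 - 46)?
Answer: -5124/3455 ≈ -1.4831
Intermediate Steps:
S = -1/85 (S = 1/(-85) = -1/85 ≈ -0.011765)
D(h) = 4*h
((458 + B(-31, S))/(D(-59) - 3219))*12 = ((458 - 31)/(4*(-59) - 3219))*12 = (427/(-236 - 3219))*12 = (427/(-3455))*12 = (427*(-1/3455))*12 = -427/3455*12 = -5124/3455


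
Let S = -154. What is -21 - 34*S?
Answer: 5215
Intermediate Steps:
-21 - 34*S = -21 - 34*(-154) = -21 + 5236 = 5215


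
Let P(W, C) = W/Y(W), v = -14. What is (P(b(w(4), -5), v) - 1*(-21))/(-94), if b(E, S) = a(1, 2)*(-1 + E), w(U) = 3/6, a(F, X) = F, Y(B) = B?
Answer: -11/47 ≈ -0.23404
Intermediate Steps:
w(U) = ½ (w(U) = 3*(⅙) = ½)
b(E, S) = -1 + E (b(E, S) = 1*(-1 + E) = -1 + E)
P(W, C) = 1 (P(W, C) = W/W = 1)
(P(b(w(4), -5), v) - 1*(-21))/(-94) = (1 - 1*(-21))/(-94) = (1 + 21)*(-1/94) = 22*(-1/94) = -11/47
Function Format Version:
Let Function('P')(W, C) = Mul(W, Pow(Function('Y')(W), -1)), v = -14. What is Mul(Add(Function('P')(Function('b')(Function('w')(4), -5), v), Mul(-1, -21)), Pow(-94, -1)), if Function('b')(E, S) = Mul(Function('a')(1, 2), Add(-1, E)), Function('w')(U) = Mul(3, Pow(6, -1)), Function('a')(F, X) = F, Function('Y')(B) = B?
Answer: Rational(-11, 47) ≈ -0.23404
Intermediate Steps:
Function('w')(U) = Rational(1, 2) (Function('w')(U) = Mul(3, Rational(1, 6)) = Rational(1, 2))
Function('b')(E, S) = Add(-1, E) (Function('b')(E, S) = Mul(1, Add(-1, E)) = Add(-1, E))
Function('P')(W, C) = 1 (Function('P')(W, C) = Mul(W, Pow(W, -1)) = 1)
Mul(Add(Function('P')(Function('b')(Function('w')(4), -5), v), Mul(-1, -21)), Pow(-94, -1)) = Mul(Add(1, Mul(-1, -21)), Pow(-94, -1)) = Mul(Add(1, 21), Rational(-1, 94)) = Mul(22, Rational(-1, 94)) = Rational(-11, 47)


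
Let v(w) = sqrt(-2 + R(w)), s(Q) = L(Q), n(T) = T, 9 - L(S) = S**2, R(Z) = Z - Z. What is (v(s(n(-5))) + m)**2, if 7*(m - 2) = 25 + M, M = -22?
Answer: 191/49 + 34*I*sqrt(2)/7 ≈ 3.898 + 6.869*I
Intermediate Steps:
R(Z) = 0
L(S) = 9 - S**2
s(Q) = 9 - Q**2
v(w) = I*sqrt(2) (v(w) = sqrt(-2 + 0) = sqrt(-2) = I*sqrt(2))
m = 17/7 (m = 2 + (25 - 22)/7 = 2 + (1/7)*3 = 2 + 3/7 = 17/7 ≈ 2.4286)
(v(s(n(-5))) + m)**2 = (I*sqrt(2) + 17/7)**2 = (17/7 + I*sqrt(2))**2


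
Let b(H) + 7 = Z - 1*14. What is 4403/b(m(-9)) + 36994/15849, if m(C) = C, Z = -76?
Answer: -66194729/1537353 ≈ -43.058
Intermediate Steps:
b(H) = -97 (b(H) = -7 + (-76 - 1*14) = -7 + (-76 - 14) = -7 - 90 = -97)
4403/b(m(-9)) + 36994/15849 = 4403/(-97) + 36994/15849 = 4403*(-1/97) + 36994*(1/15849) = -4403/97 + 36994/15849 = -66194729/1537353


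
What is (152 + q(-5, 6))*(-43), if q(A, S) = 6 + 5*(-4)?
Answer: -5934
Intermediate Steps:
q(A, S) = -14 (q(A, S) = 6 - 20 = -14)
(152 + q(-5, 6))*(-43) = (152 - 14)*(-43) = 138*(-43) = -5934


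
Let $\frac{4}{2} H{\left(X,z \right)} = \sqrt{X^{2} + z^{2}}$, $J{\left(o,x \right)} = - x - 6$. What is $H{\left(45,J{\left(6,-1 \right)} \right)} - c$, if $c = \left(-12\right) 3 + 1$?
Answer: $35 + \frac{5 \sqrt{82}}{2} \approx 57.638$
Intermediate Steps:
$J{\left(o,x \right)} = -6 - x$
$H{\left(X,z \right)} = \frac{\sqrt{X^{2} + z^{2}}}{2}$
$c = -35$ ($c = -36 + 1 = -35$)
$H{\left(45,J{\left(6,-1 \right)} \right)} - c = \frac{\sqrt{45^{2} + \left(-6 - -1\right)^{2}}}{2} - -35 = \frac{\sqrt{2025 + \left(-6 + 1\right)^{2}}}{2} + 35 = \frac{\sqrt{2025 + \left(-5\right)^{2}}}{2} + 35 = \frac{\sqrt{2025 + 25}}{2} + 35 = \frac{\sqrt{2050}}{2} + 35 = \frac{5 \sqrt{82}}{2} + 35 = 35 + \frac{5 \sqrt{82}}{2}$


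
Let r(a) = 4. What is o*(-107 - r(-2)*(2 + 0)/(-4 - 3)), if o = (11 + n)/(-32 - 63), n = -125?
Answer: -4446/35 ≈ -127.03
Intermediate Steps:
o = 6/5 (o = (11 - 125)/(-32 - 63) = -114/(-95) = -114*(-1/95) = 6/5 ≈ 1.2000)
o*(-107 - r(-2)*(2 + 0)/(-4 - 3)) = 6*(-107 - 4*(2 + 0)/(-4 - 3))/5 = 6*(-107 - 4*2/(-7))/5 = 6*(-107 - 4*2*(-⅐))/5 = 6*(-107 - 4*(-2)/7)/5 = 6*(-107 - 1*(-8/7))/5 = 6*(-107 + 8/7)/5 = (6/5)*(-741/7) = -4446/35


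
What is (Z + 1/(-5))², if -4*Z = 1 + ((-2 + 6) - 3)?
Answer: 49/100 ≈ 0.49000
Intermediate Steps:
Z = -½ (Z = -(1 + ((-2 + 6) - 3))/4 = -(1 + (4 - 3))/4 = -(1 + 1)/4 = -¼*2 = -½ ≈ -0.50000)
(Z + 1/(-5))² = (-½ + 1/(-5))² = (-½ - ⅕)² = (-7/10)² = 49/100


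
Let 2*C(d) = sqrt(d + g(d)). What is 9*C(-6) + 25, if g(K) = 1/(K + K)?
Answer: 25 + 3*I*sqrt(219)/4 ≈ 25.0 + 11.099*I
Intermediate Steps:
g(K) = 1/(2*K)
C(d) = sqrt(d + 1/(2*d))/2
9*C(-6) + 25 = 9*(sqrt(2/(-6) + 4*(-6))/4) + 25 = 9*(sqrt(2*(-1/6) - 24)/4) + 25 = 9*(sqrt(-1/3 - 24)/4) + 25 = 9*(sqrt(-73/3)/4) + 25 = 9*((I*sqrt(219)/3)/4) + 25 = 9*(I*sqrt(219)/12) + 25 = 3*I*sqrt(219)/4 + 25 = 25 + 3*I*sqrt(219)/4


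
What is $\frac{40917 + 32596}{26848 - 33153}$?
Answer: $- \frac{73513}{6305} \approx -11.659$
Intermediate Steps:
$\frac{40917 + 32596}{26848 - 33153} = \frac{73513}{-6305} = 73513 \left(- \frac{1}{6305}\right) = - \frac{73513}{6305}$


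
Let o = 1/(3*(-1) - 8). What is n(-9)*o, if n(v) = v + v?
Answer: 18/11 ≈ 1.6364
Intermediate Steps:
n(v) = 2*v
o = -1/11 (o = 1/(-3 - 8) = 1/(-11) = -1/11 ≈ -0.090909)
n(-9)*o = (2*(-9))*(-1/11) = -18*(-1/11) = 18/11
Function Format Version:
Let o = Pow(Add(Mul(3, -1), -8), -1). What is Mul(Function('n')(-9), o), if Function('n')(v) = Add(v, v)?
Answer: Rational(18, 11) ≈ 1.6364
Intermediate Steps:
Function('n')(v) = Mul(2, v)
o = Rational(-1, 11) (o = Pow(Add(-3, -8), -1) = Pow(-11, -1) = Rational(-1, 11) ≈ -0.090909)
Mul(Function('n')(-9), o) = Mul(Mul(2, -9), Rational(-1, 11)) = Mul(-18, Rational(-1, 11)) = Rational(18, 11)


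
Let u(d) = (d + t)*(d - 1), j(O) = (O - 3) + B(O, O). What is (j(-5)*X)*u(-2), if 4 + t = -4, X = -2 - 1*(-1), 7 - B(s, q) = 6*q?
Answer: -870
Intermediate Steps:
B(s, q) = 7 - 6*q
X = -1 (X = -2 + 1 = -1)
t = -8 (t = -4 - 4 = -8)
j(O) = 4 - 5*O (j(O) = (O - 3) + (7 - 6*O) = (-3 + O) + (7 - 6*O) = 4 - 5*O)
u(d) = (-1 + d)*(-8 + d) (u(d) = (d - 8)*(d - 1) = (-8 + d)*(-1 + d) = (-1 + d)*(-8 + d))
(j(-5)*X)*u(-2) = ((4 - 5*(-5))*(-1))*(8 + (-2)² - 9*(-2)) = ((4 + 25)*(-1))*(8 + 4 + 18) = (29*(-1))*30 = -29*30 = -870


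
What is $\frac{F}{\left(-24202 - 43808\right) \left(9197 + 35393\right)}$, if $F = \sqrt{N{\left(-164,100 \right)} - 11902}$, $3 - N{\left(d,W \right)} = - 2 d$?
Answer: $- \frac{i \sqrt{12227}}{3032565900} \approx - 3.6463 \cdot 10^{-8} i$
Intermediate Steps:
$N{\left(d,W \right)} = 3 + 2 d$ ($N{\left(d,W \right)} = 3 - - 2 d = 3 + 2 d$)
$F = i \sqrt{12227}$ ($F = \sqrt{\left(3 + 2 \left(-164\right)\right) - 11902} = \sqrt{\left(3 - 328\right) - 11902} = \sqrt{-325 - 11902} = \sqrt{-12227} = i \sqrt{12227} \approx 110.58 i$)
$\frac{F}{\left(-24202 - 43808\right) \left(9197 + 35393\right)} = \frac{i \sqrt{12227}}{\left(-24202 - 43808\right) \left(9197 + 35393\right)} = \frac{i \sqrt{12227}}{\left(-68010\right) 44590} = \frac{i \sqrt{12227}}{-3032565900} = i \sqrt{12227} \left(- \frac{1}{3032565900}\right) = - \frac{i \sqrt{12227}}{3032565900}$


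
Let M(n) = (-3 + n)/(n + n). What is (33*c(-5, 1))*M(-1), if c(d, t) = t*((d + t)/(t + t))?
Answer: -132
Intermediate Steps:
c(d, t) = d/2 + t/2 (c(d, t) = t*((d + t)/((2*t))) = t*((d + t)*(1/(2*t))) = t*((d + t)/(2*t)) = d/2 + t/2)
M(n) = (-3 + n)/(2*n) (M(n) = (-3 + n)/((2*n)) = (-3 + n)*(1/(2*n)) = (-3 + n)/(2*n))
(33*c(-5, 1))*M(-1) = (33*((½)*(-5) + (½)*1))*((½)*(-3 - 1)/(-1)) = (33*(-5/2 + ½))*((½)*(-1)*(-4)) = (33*(-2))*2 = -66*2 = -132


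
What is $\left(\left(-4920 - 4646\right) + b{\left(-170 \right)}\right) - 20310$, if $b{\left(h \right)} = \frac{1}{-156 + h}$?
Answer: $- \frac{9739577}{326} \approx -29876.0$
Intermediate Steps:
$\left(\left(-4920 - 4646\right) + b{\left(-170 \right)}\right) - 20310 = \left(\left(-4920 - 4646\right) + \frac{1}{-156 - 170}\right) - 20310 = \left(-9566 + \frac{1}{-326}\right) - 20310 = \left(-9566 - \frac{1}{326}\right) - 20310 = - \frac{3118517}{326} - 20310 = - \frac{9739577}{326}$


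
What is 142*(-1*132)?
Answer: -18744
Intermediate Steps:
142*(-1*132) = 142*(-132) = -18744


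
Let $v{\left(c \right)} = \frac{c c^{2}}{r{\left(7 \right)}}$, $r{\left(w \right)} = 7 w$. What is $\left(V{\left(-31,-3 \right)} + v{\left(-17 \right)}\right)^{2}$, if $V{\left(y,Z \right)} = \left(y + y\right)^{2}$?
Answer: $\frac{33651334249}{2401} \approx 1.4016 \cdot 10^{7}$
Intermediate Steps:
$v{\left(c \right)} = \frac{c^{3}}{49}$ ($v{\left(c \right)} = \frac{c c^{2}}{7 \cdot 7} = \frac{c^{3}}{49}$)
$V{\left(y,Z \right)} = 4 y^{2}$ ($V{\left(y,Z \right)} = \left(2 y\right)^{2} = 4 y^{2}$)
$\left(V{\left(-31,-3 \right)} + v{\left(-17 \right)}\right)^{2} = \left(4 \left(-31\right)^{2} + \frac{\left(-17\right)^{3}}{49}\right)^{2} = \left(4 \cdot 961 + \frac{1}{49} \left(-4913\right)\right)^{2} = \left(3844 - \frac{4913}{49}\right)^{2} = \left(\frac{183443}{49}\right)^{2} = \frac{33651334249}{2401}$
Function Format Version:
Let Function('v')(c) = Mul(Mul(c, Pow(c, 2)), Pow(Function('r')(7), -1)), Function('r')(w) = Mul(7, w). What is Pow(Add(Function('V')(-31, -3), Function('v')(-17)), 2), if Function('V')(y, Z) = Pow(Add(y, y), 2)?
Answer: Rational(33651334249, 2401) ≈ 1.4016e+7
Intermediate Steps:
Function('v')(c) = Mul(Rational(1, 49), Pow(c, 3)) (Function('v')(c) = Mul(Mul(c, Pow(c, 2)), Pow(Mul(7, 7), -1)) = Mul(Pow(c, 3), Pow(49, -1)) = Mul(Pow(c, 3), Rational(1, 49)) = Mul(Rational(1, 49), Pow(c, 3)))
Function('V')(y, Z) = Mul(4, Pow(y, 2)) (Function('V')(y, Z) = Pow(Mul(2, y), 2) = Mul(4, Pow(y, 2)))
Pow(Add(Function('V')(-31, -3), Function('v')(-17)), 2) = Pow(Add(Mul(4, Pow(-31, 2)), Mul(Rational(1, 49), Pow(-17, 3))), 2) = Pow(Add(Mul(4, 961), Mul(Rational(1, 49), -4913)), 2) = Pow(Add(3844, Rational(-4913, 49)), 2) = Pow(Rational(183443, 49), 2) = Rational(33651334249, 2401)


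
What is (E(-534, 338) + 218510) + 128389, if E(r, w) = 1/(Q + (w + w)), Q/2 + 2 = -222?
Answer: 79092973/228 ≈ 3.4690e+5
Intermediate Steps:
Q = -448 (Q = -4 + 2*(-222) = -4 - 444 = -448)
E(r, w) = 1/(-448 + 2*w) (E(r, w) = 1/(-448 + (w + w)) = 1/(-448 + 2*w))
(E(-534, 338) + 218510) + 128389 = (1/(2*(-224 + 338)) + 218510) + 128389 = ((½)/114 + 218510) + 128389 = ((½)*(1/114) + 218510) + 128389 = (1/228 + 218510) + 128389 = 49820281/228 + 128389 = 79092973/228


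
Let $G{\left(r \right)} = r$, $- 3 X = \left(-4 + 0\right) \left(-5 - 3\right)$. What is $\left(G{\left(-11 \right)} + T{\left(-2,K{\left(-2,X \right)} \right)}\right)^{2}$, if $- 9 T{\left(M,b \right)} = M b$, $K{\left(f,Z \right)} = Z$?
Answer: $\frac{130321}{729} \approx 178.77$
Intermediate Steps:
$X = - \frac{32}{3}$ ($X = - \frac{\left(-4 + 0\right) \left(-5 - 3\right)}{3} = - \frac{\left(-4\right) \left(-8\right)}{3} = \left(- \frac{1}{3}\right) 32 = - \frac{32}{3} \approx -10.667$)
$T{\left(M,b \right)} = - \frac{M b}{9}$
$\left(G{\left(-11 \right)} + T{\left(-2,K{\left(-2,X \right)} \right)}\right)^{2} = \left(-11 - \left(- \frac{2}{9}\right) \left(- \frac{32}{3}\right)\right)^{2} = \left(-11 - \frac{64}{27}\right)^{2} = \left(- \frac{361}{27}\right)^{2} = \frac{130321}{729}$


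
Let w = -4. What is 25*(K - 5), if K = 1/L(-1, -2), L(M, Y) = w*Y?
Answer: -975/8 ≈ -121.88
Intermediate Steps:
L(M, Y) = -4*Y
K = 1/8 (K = 1/(-4*(-2)) = 1/8 ≈ 0.12500)
25*(K - 5) = 25*(1/8 - 5) = 25*(-39/8) = -975/8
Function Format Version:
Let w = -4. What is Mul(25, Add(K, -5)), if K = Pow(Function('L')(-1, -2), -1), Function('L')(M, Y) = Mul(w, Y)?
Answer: Rational(-975, 8) ≈ -121.88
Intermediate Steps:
Function('L')(M, Y) = Mul(-4, Y)
K = Rational(1, 8) (K = Pow(Mul(-4, -2), -1) = Pow(8, -1) = Rational(1, 8) ≈ 0.12500)
Mul(25, Add(K, -5)) = Mul(25, Add(Rational(1, 8), -5)) = Mul(25, Rational(-39, 8)) = Rational(-975, 8)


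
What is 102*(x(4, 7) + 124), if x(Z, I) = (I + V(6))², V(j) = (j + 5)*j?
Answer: 556206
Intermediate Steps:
V(j) = j*(5 + j) (V(j) = (5 + j)*j = j*(5 + j))
x(Z, I) = (66 + I)² (x(Z, I) = (I + 6*(5 + 6))² = (I + 6*11)² = (I + 66)² = (66 + I)²)
102*(x(4, 7) + 124) = 102*((66 + 7)² + 124) = 102*(73² + 124) = 102*(5329 + 124) = 102*5453 = 556206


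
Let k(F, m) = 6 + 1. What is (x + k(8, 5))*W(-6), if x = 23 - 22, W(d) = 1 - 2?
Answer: -8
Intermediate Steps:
k(F, m) = 7
W(d) = -1
x = 1
(x + k(8, 5))*W(-6) = (1 + 7)*(-1) = 8*(-1) = -8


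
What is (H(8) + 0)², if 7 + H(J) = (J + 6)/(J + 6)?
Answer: 36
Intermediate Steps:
H(J) = -6 (H(J) = -7 + (J + 6)/(J + 6) = -7 + (6 + J)/(6 + J) = -7 + 1 = -6)
(H(8) + 0)² = (-6 + 0)² = (-6)² = 36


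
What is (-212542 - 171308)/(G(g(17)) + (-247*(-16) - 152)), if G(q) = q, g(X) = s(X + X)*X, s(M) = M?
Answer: -191925/2189 ≈ -87.677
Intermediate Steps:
g(X) = 2*X² (g(X) = (X + X)*X = (2*X)*X = 2*X²)
(-212542 - 171308)/(G(g(17)) + (-247*(-16) - 152)) = (-212542 - 171308)/(2*17² + (-247*(-16) - 152)) = -383850/(2*289 + (3952 - 152)) = -383850/(578 + 3800) = -383850/4378 = -383850*1/4378 = -191925/2189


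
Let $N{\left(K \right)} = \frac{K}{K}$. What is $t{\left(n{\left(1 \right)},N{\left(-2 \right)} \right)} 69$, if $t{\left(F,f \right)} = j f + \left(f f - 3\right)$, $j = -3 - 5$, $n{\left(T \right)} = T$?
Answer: $-690$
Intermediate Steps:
$N{\left(K \right)} = 1$
$j = -8$ ($j = -3 - 5 = -8$)
$t{\left(F,f \right)} = -3 + f^{2} - 8 f$ ($t{\left(F,f \right)} = - 8 f + \left(f f - 3\right) = - 8 f + \left(f^{2} - 3\right) = - 8 f + \left(-3 + f^{2}\right) = -3 + f^{2} - 8 f$)
$t{\left(n{\left(1 \right)},N{\left(-2 \right)} \right)} 69 = \left(-3 + 1^{2} - 8\right) 69 = \left(-3 + 1 - 8\right) 69 = \left(-10\right) 69 = -690$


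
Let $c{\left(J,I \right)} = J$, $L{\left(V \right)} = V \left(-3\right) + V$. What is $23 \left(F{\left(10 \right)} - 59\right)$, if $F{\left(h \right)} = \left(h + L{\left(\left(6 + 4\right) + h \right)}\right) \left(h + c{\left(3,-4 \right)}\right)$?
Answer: $-10327$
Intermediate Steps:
$L{\left(V \right)} = - 2 V$ ($L{\left(V \right)} = - 3 V + V = - 2 V$)
$F{\left(h \right)} = \left(-20 - h\right) \left(3 + h\right)$ ($F{\left(h \right)} = \left(h - 2 \left(\left(6 + 4\right) + h\right)\right) \left(h + 3\right) = \left(h - 2 \left(10 + h\right)\right) \left(3 + h\right) = \left(h - \left(20 + 2 h\right)\right) \left(3 + h\right) = \left(-20 - h\right) \left(3 + h\right)$)
$23 \left(F{\left(10 \right)} - 59\right) = 23 \left(\left(-60 - 10^{2} - 230\right) - 59\right) = 23 \left(\left(-60 - 100 - 230\right) - 59\right) = 23 \left(-390 - 59\right) = 23 \left(-449\right) = -10327$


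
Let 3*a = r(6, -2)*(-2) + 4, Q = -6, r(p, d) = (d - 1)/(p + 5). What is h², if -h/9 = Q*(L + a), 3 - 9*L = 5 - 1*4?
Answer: 1065024/121 ≈ 8801.8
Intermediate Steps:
L = 2/9 (L = ⅓ - (5 - 1*4)/9 = ⅓ - (5 - 4)/9 = ⅓ - ⅑*1 = ⅓ - ⅑ = 2/9 ≈ 0.22222)
r(p, d) = (-1 + d)/(5 + p)
a = 50/33 (a = (((-1 - 2)/(5 + 6))*(-2) + 4)/3 = ((-3/11)*(-2) + 4)/3 = (((1/11)*(-3))*(-2) + 4)/3 = (-3/11*(-2) + 4)/3 = (6/11 + 4)/3 = (⅓)*(50/11) = 50/33 ≈ 1.5152)
h = 1032/11 (h = -(-54)*(2/9 + 50/33) = -(-54)*172/99 = -9*(-344/33) = 1032/11 ≈ 93.818)
h² = (1032/11)² = 1065024/121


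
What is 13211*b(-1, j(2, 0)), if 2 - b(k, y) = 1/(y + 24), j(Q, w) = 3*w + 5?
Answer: 753027/29 ≈ 25966.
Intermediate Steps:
j(Q, w) = 5 + 3*w
b(k, y) = 2 - 1/(24 + y) (b(k, y) = 2 - 1/(y + 24) = 2 - 1/(24 + y))
13211*b(-1, j(2, 0)) = 13211*((47 + 2*(5 + 3*0))/(24 + (5 + 3*0))) = 13211*((47 + 2*(5 + 0))/(24 + (5 + 0))) = 13211*((47 + 2*5)/(24 + 5)) = 13211*((47 + 10)/29) = 13211*((1/29)*57) = 13211*(57/29) = 753027/29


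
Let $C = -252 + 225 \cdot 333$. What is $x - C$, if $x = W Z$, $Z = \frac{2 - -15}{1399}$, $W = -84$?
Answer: $- \frac{104468955}{1399} \approx -74674.0$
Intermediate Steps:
$Z = \frac{17}{1399}$ ($Z = \left(2 + 15\right) \frac{1}{1399} = 17 \cdot \frac{1}{1399} = \frac{17}{1399} \approx 0.012152$)
$C = 74673$ ($C = -252 + 74925 = 74673$)
$x = - \frac{1428}{1399}$ ($x = \left(-84\right) \frac{17}{1399} = - \frac{1428}{1399} \approx -1.0207$)
$x - C = - \frac{1428}{1399} - 74673 = - \frac{104468955}{1399}$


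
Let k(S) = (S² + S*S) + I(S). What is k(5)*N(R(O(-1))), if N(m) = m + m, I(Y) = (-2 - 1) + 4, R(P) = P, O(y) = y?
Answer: -102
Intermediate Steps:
I(Y) = 1 (I(Y) = -3 + 4 = 1)
N(m) = 2*m
k(S) = 1 + 2*S² (k(S) = (S² + S*S) + 1 = (S² + S²) + 1 = 2*S² + 1 = 1 + 2*S²)
k(5)*N(R(O(-1))) = (1 + 2*5²)*(2*(-1)) = (1 + 2*25)*(-2) = (1 + 50)*(-2) = 51*(-2) = -102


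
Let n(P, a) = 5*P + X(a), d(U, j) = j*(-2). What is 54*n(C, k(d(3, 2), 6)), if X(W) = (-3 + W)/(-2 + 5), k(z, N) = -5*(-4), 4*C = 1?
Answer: 747/2 ≈ 373.50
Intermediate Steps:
C = ¼ (C = (¼)*1 = ¼ ≈ 0.25000)
d(U, j) = -2*j
k(z, N) = 20
X(W) = -1 + W/3 (X(W) = (-3 + W)/3 = (-3 + W)*(⅓) = -1 + W/3)
n(P, a) = -1 + 5*P + a/3 (n(P, a) = 5*P + (-1 + a/3) = -1 + 5*P + a/3)
54*n(C, k(d(3, 2), 6)) = 54*(-1 + 5*(¼) + (⅓)*20) = 54*(-1 + 5/4 + 20/3) = 54*(83/12) = 747/2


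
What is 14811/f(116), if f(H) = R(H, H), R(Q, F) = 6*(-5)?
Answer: -4937/10 ≈ -493.70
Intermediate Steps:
R(Q, F) = -30
f(H) = -30
14811/f(116) = 14811/(-30) = 14811*(-1/30) = -4937/10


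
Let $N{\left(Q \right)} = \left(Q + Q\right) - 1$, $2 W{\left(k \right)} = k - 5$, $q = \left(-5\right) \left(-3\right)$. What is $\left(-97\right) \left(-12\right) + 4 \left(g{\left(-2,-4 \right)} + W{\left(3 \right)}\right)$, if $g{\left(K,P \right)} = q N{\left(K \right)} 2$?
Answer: $560$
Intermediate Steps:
$q = 15$
$W{\left(k \right)} = - \frac{5}{2} + \frac{k}{2}$ ($W{\left(k \right)} = \frac{k - 5}{2} = \frac{-5 + k}{2} = - \frac{5}{2} + \frac{k}{2}$)
$N{\left(Q \right)} = -1 + 2 Q$ ($N{\left(Q \right)} = 2 Q - 1 = -1 + 2 Q$)
$g{\left(K,P \right)} = -30 + 60 K$ ($g{\left(K,P \right)} = 15 \left(-1 + 2 K\right) 2 = \left(-15 + 30 K\right) 2 = -30 + 60 K$)
$\left(-97\right) \left(-12\right) + 4 \left(g{\left(-2,-4 \right)} + W{\left(3 \right)}\right) = \left(-97\right) \left(-12\right) + 4 \left(\left(-30 + 60 \left(-2\right)\right) + \left(- \frac{5}{2} + \frac{1}{2} \cdot 3\right)\right) = 1164 + 4 \left(\left(-30 - 120\right) + \left(- \frac{5}{2} + \frac{3}{2}\right)\right) = 1164 + 4 \left(-150 - 1\right) = 1164 + 4 \left(-151\right) = 1164 - 604 = 560$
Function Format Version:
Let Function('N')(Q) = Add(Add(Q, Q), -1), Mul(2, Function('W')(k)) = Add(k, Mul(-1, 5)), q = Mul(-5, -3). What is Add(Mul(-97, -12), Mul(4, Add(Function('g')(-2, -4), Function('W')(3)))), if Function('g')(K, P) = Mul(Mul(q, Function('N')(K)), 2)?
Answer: 560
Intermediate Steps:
q = 15
Function('W')(k) = Add(Rational(-5, 2), Mul(Rational(1, 2), k)) (Function('W')(k) = Mul(Rational(1, 2), Add(k, Mul(-1, 5))) = Mul(Rational(1, 2), Add(k, -5)) = Mul(Rational(1, 2), Add(-5, k)) = Add(Rational(-5, 2), Mul(Rational(1, 2), k)))
Function('N')(Q) = Add(-1, Mul(2, Q)) (Function('N')(Q) = Add(Mul(2, Q), -1) = Add(-1, Mul(2, Q)))
Function('g')(K, P) = Add(-30, Mul(60, K)) (Function('g')(K, P) = Mul(Mul(15, Add(-1, Mul(2, K))), 2) = Mul(Add(-15, Mul(30, K)), 2) = Add(-30, Mul(60, K)))
Add(Mul(-97, -12), Mul(4, Add(Function('g')(-2, -4), Function('W')(3)))) = Add(Mul(-97, -12), Mul(4, Add(Add(-30, Mul(60, -2)), Add(Rational(-5, 2), Mul(Rational(1, 2), 3))))) = Add(1164, Mul(4, Add(Add(-30, -120), Add(Rational(-5, 2), Rational(3, 2))))) = Add(1164, Mul(4, Add(-150, -1))) = Add(1164, Mul(4, -151)) = Add(1164, -604) = 560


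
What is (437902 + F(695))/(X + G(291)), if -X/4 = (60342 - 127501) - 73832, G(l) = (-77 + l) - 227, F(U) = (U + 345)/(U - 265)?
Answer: 18829890/24249893 ≈ 0.77649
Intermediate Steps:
F(U) = (345 + U)/(-265 + U)
G(l) = -304 + l
X = 563964 (X = -4*((60342 - 127501) - 73832) = -4*(-67159 - 73832) = -4*(-140991) = 563964)
(437902 + F(695))/(X + G(291)) = (437902 + (345 + 695)/(-265 + 695))/(563964 + (-304 + 291)) = (437902 + 1040/430)/(563964 - 13) = (437902 + (1/430)*1040)/563951 = (437902 + 104/43)*(1/563951) = (18829890/43)*(1/563951) = 18829890/24249893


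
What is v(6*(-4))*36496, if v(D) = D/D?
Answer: 36496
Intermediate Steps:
v(D) = 1
v(6*(-4))*36496 = 1*36496 = 36496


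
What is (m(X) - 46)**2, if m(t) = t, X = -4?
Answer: 2500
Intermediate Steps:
(m(X) - 46)**2 = (-4 - 46)**2 = (-50)**2 = 2500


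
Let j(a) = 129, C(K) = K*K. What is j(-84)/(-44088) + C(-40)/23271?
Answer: 22512947/341990616 ≈ 0.065829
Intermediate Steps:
C(K) = K²
j(-84)/(-44088) + C(-40)/23271 = 129/(-44088) + (-40)²/23271 = 129*(-1/44088) + 1600*(1/23271) = -43/14696 + 1600/23271 = 22512947/341990616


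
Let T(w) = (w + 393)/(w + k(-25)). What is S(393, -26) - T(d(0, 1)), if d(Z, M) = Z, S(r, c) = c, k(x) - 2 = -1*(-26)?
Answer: -1121/28 ≈ -40.036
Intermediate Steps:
k(x) = 28 (k(x) = 2 - 1*(-26) = 2 + 26 = 28)
T(w) = (393 + w)/(28 + w) (T(w) = (w + 393)/(w + 28) = (393 + w)/(28 + w))
S(393, -26) - T(d(0, 1)) = -26 - (393 + 0)/(28 + 0) = -26 - 393/28 = -1121/28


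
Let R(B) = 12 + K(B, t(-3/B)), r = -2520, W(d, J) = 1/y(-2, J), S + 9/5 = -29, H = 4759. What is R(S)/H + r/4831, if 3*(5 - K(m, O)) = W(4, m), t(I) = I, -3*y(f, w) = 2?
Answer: -23816275/45981458 ≈ -0.51795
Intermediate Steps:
y(f, w) = -⅔ (y(f, w) = -⅓*2 = -⅔)
S = -154/5 (S = -9/5 - 29 = -154/5 ≈ -30.800)
W(d, J) = -3/2 (W(d, J) = 1/(-⅔) = -3/2)
K(m, O) = 11/2 (K(m, O) = 5 - ⅓*(-3/2) = 5 + ½ = 11/2)
R(B) = 35/2 (R(B) = 12 + 11/2 = 35/2)
R(S)/H + r/4831 = (35/2)/4759 - 2520/4831 = (35/2)*(1/4759) - 2520*1/4831 = 35/9518 - 2520/4831 = -23816275/45981458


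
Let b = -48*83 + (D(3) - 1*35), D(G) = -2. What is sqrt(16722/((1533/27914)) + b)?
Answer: sqrt(78457869455)/511 ≈ 548.15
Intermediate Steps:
b = -4021 (b = -48*83 + (-2 - 1*35) = -3984 + (-2 - 35) = -3984 - 37 = -4021)
sqrt(16722/((1533/27914)) + b) = sqrt(16722/((1533/27914)) - 4021) = sqrt(16722/((1533*(1/27914))) - 4021) = sqrt(16722/(1533/27914) - 4021) = sqrt(16722*(27914/1533) - 4021) = sqrt(155592636/511 - 4021) = sqrt(153537905/511) = sqrt(78457869455)/511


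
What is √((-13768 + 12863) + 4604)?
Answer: 3*√411 ≈ 60.819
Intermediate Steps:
√((-13768 + 12863) + 4604) = √(-905 + 4604) = √3699 = 3*√411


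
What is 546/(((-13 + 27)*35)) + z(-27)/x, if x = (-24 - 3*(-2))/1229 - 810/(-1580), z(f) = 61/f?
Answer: -8935663/2611035 ≈ -3.4223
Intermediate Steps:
x = 96705/194182 (x = (-24 + 6)*(1/1229) - 810*(-1/1580) = -18*1/1229 + 81/158 = -18/1229 + 81/158 = 96705/194182 ≈ 0.49801)
546/(((-13 + 27)*35)) + z(-27)/x = 546/(((-13 + 27)*35)) + (61/(-27))/(96705/194182) = 546/((14*35)) + (61*(-1/27))*(194182/96705) = 546/490 - 61/27*194182/96705 = 546*(1/490) - 11845102/2611035 = 39/35 - 11845102/2611035 = -8935663/2611035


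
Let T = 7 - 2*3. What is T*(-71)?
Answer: -71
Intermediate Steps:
T = 1 (T = 7 - 1*6 = 7 - 6 = 1)
T*(-71) = 1*(-71) = -71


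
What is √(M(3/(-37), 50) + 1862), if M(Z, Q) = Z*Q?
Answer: 2*√635882/37 ≈ 43.104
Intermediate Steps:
M(Z, Q) = Q*Z
√(M(3/(-37), 50) + 1862) = √(50*(3/(-37)) + 1862) = √(50*(3*(-1/37)) + 1862) = √(50*(-3/37) + 1862) = √(-150/37 + 1862) = √(68744/37) = 2*√635882/37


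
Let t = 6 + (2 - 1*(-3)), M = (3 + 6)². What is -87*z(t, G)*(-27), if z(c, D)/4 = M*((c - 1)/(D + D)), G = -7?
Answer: -3805380/7 ≈ -5.4363e+5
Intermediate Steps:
M = 81 (M = 9² = 81)
t = 11 (t = 6 + (2 + 3) = 6 + 5 = 11)
z(c, D) = 162*(-1 + c)/D (z(c, D) = 4*(81*((c - 1)/(D + D))) = 4*(81*((-1 + c)/((2*D)))) = 4*(81*((-1 + c)*(1/(2*D)))) = 4*(81*((-1 + c)/(2*D))) = 4*(81*(-1 + c)/(2*D)) = 162*(-1 + c)/D)
-87*z(t, G)*(-27) = -14094*(-1 + 11)/(-7)*(-27) = -14094*(-1)*10/7*(-27) = -87*(-1620/7)*(-27) = (140940/7)*(-27) = -3805380/7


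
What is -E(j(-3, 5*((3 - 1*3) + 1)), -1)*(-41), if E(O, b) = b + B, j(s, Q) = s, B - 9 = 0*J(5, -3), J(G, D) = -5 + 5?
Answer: 328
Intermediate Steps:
J(G, D) = 0
B = 9 (B = 9 + 0*0 = 9 + 0 = 9)
E(O, b) = 9 + b (E(O, b) = b + 9 = 9 + b)
-E(j(-3, 5*((3 - 1*3) + 1)), -1)*(-41) = -(9 - 1)*(-41) = -1*8*(-41) = -8*(-41) = 328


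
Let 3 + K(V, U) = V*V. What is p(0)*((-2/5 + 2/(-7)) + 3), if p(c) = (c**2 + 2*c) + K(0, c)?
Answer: -243/35 ≈ -6.9429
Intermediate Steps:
K(V, U) = -3 + V**2 (K(V, U) = -3 + V*V = -3 + V**2)
p(c) = -3 + c**2 + 2*c (p(c) = (c**2 + 2*c) + (-3 + 0**2) = (c**2 + 2*c) + (-3 + 0) = (c**2 + 2*c) - 3 = -3 + c**2 + 2*c)
p(0)*((-2/5 + 2/(-7)) + 3) = (-3 + 0**2 + 2*0)*((-2/5 + 2/(-7)) + 3) = (-3 + 0 + 0)*((-2*1/5 + 2*(-1/7)) + 3) = -3*((-2/5 - 2/7) + 3) = -3*(-24/35 + 3) = -3*81/35 = -243/35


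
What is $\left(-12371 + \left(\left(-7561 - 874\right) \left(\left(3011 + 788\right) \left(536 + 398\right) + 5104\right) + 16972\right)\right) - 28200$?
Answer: $-29972699549$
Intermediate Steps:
$\left(-12371 + \left(\left(-7561 - 874\right) \left(\left(3011 + 788\right) \left(536 + 398\right) + 5104\right) + 16972\right)\right) - 28200 = \left(-12371 + \left(- 8435 \left(3799 \cdot 934 + 5104\right) + 16972\right)\right) - 28200 = \left(-12371 + \left(- 8435 \left(3548266 + 5104\right) + 16972\right)\right) - 28200 = \left(-12371 + \left(\left(-8435\right) 3553370 + 16972\right)\right) - 28200 = \left(-12371 + \left(-29972675950 + 16972\right)\right) - 28200 = \left(-12371 - 29972658978\right) - 28200 = -29972671349 - 28200 = -29972699549$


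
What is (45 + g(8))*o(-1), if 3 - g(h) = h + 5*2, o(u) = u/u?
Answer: 30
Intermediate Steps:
o(u) = 1
g(h) = -7 - h (g(h) = 3 - (h + 5*2) = 3 - (h + 10) = 3 - (10 + h) = 3 + (-10 - h) = -7 - h)
(45 + g(8))*o(-1) = (45 + (-7 - 1*8))*1 = (45 + (-7 - 8))*1 = (45 - 15)*1 = 30*1 = 30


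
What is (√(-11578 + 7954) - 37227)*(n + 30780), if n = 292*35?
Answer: -1526307000 + 82000*I*√906 ≈ -1.5263e+9 + 2.4682e+6*I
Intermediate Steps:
n = 10220
(√(-11578 + 7954) - 37227)*(n + 30780) = (√(-11578 + 7954) - 37227)*(10220 + 30780) = (√(-3624) - 37227)*41000 = (2*I*√906 - 37227)*41000 = (-37227 + 2*I*√906)*41000 = -1526307000 + 82000*I*√906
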